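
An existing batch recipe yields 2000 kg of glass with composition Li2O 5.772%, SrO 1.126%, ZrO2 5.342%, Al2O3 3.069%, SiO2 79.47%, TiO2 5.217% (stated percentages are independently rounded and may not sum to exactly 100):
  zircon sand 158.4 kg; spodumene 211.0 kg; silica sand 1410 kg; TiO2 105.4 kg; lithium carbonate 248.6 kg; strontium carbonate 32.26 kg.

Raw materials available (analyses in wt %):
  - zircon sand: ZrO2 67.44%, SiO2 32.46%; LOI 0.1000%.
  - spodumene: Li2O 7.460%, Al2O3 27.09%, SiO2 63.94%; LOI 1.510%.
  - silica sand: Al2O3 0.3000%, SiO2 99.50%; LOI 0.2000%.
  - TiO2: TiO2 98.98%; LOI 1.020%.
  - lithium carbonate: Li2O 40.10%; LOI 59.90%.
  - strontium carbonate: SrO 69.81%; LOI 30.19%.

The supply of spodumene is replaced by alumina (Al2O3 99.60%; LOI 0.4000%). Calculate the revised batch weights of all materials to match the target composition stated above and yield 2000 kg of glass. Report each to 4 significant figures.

Revised batch per 2000 kg glass:
  zircon sand: 158.4 kg
  alumina: 56.97 kg
  silica sand: 1546 kg
  TiO2: 105.4 kg
  lithium carbonate: 287.9 kg
  strontium carbonate: 32.26 kg
Total batch = 2187 kg; LOI loss = 186.7 kg

The working math keeps full precision in every operation. The intermediate values are shown rounded to 4 significant figures across the worked steps; every reported number receives exactly one rounding — the derived quantities (ignition loss, the yield, glass mass, the six compositions, the totals) are carried from the weighed amounts at 2000 kg of glass in full float precision, as written in either problem or answer.
Oxide mass targets, per 2000 kg glass:
  Li2O: 5.772% × 2000 = 115.4 kg
  SrO: 1.126% × 2000 = 22.52 kg
  ZrO2: 5.342% × 2000 = 106.8 kg
  Al2O3: 3.069% × 2000 = 61.38 kg
  SiO2: 79.47% × 2000 = 1589 kg
  TiO2: 5.217% × 2000 = 104.3 kg
Sums-versus-targets review using the reported weights, per the basis as stated (oxide sums agree with the targets net of answer rounding effects):
  Li2O: 287.9·0.4010 = 115.4 kg (target 115.4 kg)
  SrO: 32.26·0.6981 = 22.52 kg (target 22.52 kg)
  ZrO2: 158.4·0.6744 = 106.8 kg (target 106.8 kg)
  Al2O3: 56.97·0.9960 + 1546·0.003000 = 61.38 kg (target 61.38 kg)
  SiO2: 158.4·0.3246 + 1546·0.9950 = 1590 kg (target 1589 kg)
  TiO2: 105.4·0.9898 = 104.3 kg (target 104.3 kg)
The glass-mass cross-check: batch total minus LOI = 2000 kg (targets for the oxides total 2000 kg; stated basis 2000 kg — any gap is answer rounding).
Summing the batch: Σ batch = 2187 kg; LOI removed, Σ of batch·LOI: 186.7 kg; glass ÷ batch gives a yield of 91.46%.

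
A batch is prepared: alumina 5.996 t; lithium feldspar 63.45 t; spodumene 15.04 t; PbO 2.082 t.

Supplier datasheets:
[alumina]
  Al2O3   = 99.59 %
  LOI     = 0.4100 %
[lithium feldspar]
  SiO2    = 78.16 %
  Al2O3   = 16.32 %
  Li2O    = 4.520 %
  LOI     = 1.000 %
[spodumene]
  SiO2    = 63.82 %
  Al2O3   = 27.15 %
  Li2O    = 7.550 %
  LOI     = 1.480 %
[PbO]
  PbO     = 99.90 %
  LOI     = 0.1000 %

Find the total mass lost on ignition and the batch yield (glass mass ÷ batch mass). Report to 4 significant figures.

Working values appear, rounded to four significant figures, alongside each step; all internal work keeps exact precision through the solve. A single rounding yields every reported value. Derived quantities (the four compositions, net glass mass, totals, ignition loss, the yield) are re-derived using the weight values at 85.68 t of glass at exact precision as quoted within question or answer.
Per-material ignition loss:
  alumina: 5.996 × 0.004100 = 0.02458 t
  lithium feldspar: 63.45 × 0.01000 = 0.6345 t
  spodumene: 15.04 × 0.01480 = 0.2226 t
  PbO: 2.082 × 0.001000 = 0.002082 t
Total LOI = 0.8838 t
Glass = batch − LOI = 86.57 − 0.8838 = 85.68 t

LOI loss = 0.8838 t; glass = 85.68 t; yield = 98.98%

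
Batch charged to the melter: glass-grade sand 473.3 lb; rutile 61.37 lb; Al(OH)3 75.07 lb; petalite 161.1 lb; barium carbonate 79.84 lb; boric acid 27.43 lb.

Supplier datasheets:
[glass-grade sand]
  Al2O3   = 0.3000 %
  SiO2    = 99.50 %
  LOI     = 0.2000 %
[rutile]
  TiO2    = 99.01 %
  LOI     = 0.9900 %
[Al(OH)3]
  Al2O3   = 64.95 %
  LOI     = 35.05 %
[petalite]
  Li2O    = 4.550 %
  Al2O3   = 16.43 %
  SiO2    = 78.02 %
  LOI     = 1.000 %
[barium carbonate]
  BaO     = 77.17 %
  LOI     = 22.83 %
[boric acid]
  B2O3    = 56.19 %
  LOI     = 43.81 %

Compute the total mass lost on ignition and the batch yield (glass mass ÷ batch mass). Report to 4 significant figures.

LOI loss = 59.72 lb; glass = 818.4 lb; yield = 93.20%

All arithmetic carries full float precision from first step to last; values along the way are printed, rounded to four significant digits, within the worked lines; each reported value receives exactly one rounding. All derived quantities (the yield, glass mass, LOI, six oxide percentages, the totals) are recomputed using the weight values on 818.4 lb of glass in full float precision, exactly as printed in either problem or answer.
LOI of each material in turn:
  glass-grade sand: 473.3 × 0.002000 = 0.9466 lb
  rutile: 61.37 × 0.009900 = 0.6076 lb
  Al(OH)3: 75.07 × 0.3505 = 26.31 lb
  petalite: 161.1 × 0.01000 = 1.611 lb
  barium carbonate: 79.84 × 0.2283 = 18.23 lb
  boric acid: 27.43 × 0.4381 = 12.02 lb
Total LOI = 59.72 lb
Glass = batch − LOI = 878.1 − 59.72 = 818.4 lb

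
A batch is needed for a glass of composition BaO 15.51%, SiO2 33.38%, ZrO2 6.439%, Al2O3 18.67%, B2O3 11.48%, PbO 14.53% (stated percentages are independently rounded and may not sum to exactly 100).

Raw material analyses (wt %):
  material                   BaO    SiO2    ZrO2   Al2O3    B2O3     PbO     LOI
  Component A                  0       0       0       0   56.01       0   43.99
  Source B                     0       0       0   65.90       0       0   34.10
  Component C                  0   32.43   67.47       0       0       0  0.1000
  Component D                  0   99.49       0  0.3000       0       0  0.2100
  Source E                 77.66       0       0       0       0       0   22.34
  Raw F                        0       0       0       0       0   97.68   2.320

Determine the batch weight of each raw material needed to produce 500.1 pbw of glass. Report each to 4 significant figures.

Batch per 500.1 pbw glass:
  Component A: 102.5 pbw
  Source B: 141.0 pbw
  Component C: 47.73 pbw
  Component D: 152.2 pbw
  Source E: 99.88 pbw
  Raw F: 74.39 pbw
Total batch = 617.7 pbw; LOI loss = 117.6 pbw; yield = 80.97%

Full precision is maintained at each step — values along the way are printed (rounded to four significant digits) when written out; exactly one rounding lands on each reported figure; derived quantities are computed in full precision (net glass mass, six oxide percentages, ignition loss, the totals, the yield) using the weight values for 500.1 pbw of glass exactly as printed in either problem or answer.
Oxide-by-oxide targets in 500.1 pbw glass:
  BaO: 15.51% × 500.1 = 77.57 pbw
  SiO2: 33.38% × 500.1 = 166.9 pbw
  ZrO2: 6.439% × 500.1 = 32.20 pbw
  Al2O3: 18.67% × 500.1 = 93.37 pbw
  B2O3: 11.48% × 500.1 = 57.41 pbw
  PbO: 14.53% × 500.1 = 72.66 pbw
A balance pass over the oxides, on the weights just shown, relative to the basis at hand (target by target, the sums agree up to rounding of the answer):
  BaO: 99.88·0.7766 = 77.57 pbw (target 77.57 pbw)
  SiO2: 47.73·0.3243 + 152.2·0.9949 = 166.9 pbw (target 166.9 pbw)
  ZrO2: 47.73·0.6747 = 32.20 pbw (target 32.20 pbw)
  Al2O3: 141.0·0.6590 + 152.2·0.003000 = 93.38 pbw (target 93.37 pbw)
  B2O3: 102.5·0.5601 = 57.41 pbw (target 57.41 pbw)
  PbO: 74.39·0.9768 = 72.66 pbw (target 72.66 pbw)
Glass-mass sanity pass: Σ batch − LOI loss = 500.1 pbw (oxide target masses add up to 500.1 pbw; versus the stated basis of 500.1 pbw — gaps are rounding artifacts).
Batch total: Σ batch = 617.7 pbw; the LOI term Σ batch·LOI equals 117.6 pbw; yield = glass ÷ total batch = 80.97%.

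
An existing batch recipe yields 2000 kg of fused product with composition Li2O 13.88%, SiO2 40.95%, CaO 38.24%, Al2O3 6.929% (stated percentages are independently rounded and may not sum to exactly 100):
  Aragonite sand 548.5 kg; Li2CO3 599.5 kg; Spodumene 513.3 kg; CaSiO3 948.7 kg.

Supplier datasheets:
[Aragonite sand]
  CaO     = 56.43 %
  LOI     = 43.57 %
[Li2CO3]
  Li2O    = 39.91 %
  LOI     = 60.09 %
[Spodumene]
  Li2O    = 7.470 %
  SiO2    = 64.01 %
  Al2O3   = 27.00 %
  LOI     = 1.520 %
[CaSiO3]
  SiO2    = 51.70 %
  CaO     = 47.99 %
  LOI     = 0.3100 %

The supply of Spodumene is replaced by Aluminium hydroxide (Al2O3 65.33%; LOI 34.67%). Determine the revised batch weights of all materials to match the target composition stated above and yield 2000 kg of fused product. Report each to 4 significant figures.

All arithmetic maintains exact precision end to end; working values appear rounded to four significant figures at each printed step. A single rounding completes each reported figure; all derived quantities, which include totals, ignition loss, four oxide percentages, glass mass, yield, are rebuilt in full precision, as given in question or answer, starting from the weights for 2000 kg of glass.
Oxide-by-oxide targets in 2000 kg fused product:
  Li2O: 13.88% × 2000 = 277.6 kg
  SiO2: 40.95% × 2000 = 819.0 kg
  CaO: 38.24% × 2000 = 764.8 kg
  Al2O3: 6.929% × 2000 = 138.6 kg
Oxide-by-oxide audit given the weights on record, against the basis in use (oxide sums agree with the targets exact up to rounding of places):
  Li2O: 695.6·0.3991 = 277.6 kg (target 277.6 kg)
  SiO2: 1584·0.5170 = 818.9 kg (target 819.0 kg)
  CaO: 8.101·0.5643 + 1584·0.4799 = 764.7 kg (target 764.8 kg)
  Al2O3: 212.1·0.6533 = 138.6 kg (target 138.6 kg)
Consistency of the glass mass: total charge less LOI = 2000 kg (summing oxide targets gives 2000 kg; with the basis standing at 2000 kg — any gap is answer rounding).
Total batch = Σ batch = 2500 kg; loss to ignition Σ batch·LOI = 500.0 kg; the yield ratio, glass ÷ batch: 80.00%.

Revised batch per 2000 kg fused product:
  Aragonite sand: 8.101 kg
  Li2CO3: 695.6 kg
  Aluminium hydroxide: 212.1 kg
  CaSiO3: 1584 kg
Total batch = 2500 kg; LOI loss = 500.0 kg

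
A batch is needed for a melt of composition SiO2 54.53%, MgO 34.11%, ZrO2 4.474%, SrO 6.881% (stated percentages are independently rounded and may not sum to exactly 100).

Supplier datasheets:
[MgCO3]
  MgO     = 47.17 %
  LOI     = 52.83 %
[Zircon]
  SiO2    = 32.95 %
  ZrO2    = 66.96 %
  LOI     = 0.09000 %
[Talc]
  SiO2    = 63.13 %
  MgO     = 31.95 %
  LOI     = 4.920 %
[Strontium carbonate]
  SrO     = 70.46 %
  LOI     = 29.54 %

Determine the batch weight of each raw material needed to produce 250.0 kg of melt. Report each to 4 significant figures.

Batch per 250.0 kg melt:
  MgCO3: 40.42 kg
  Zircon: 16.70 kg
  Talc: 207.2 kg
  Strontium carbonate: 24.41 kg
Total batch = 288.7 kg; LOI loss = 38.77 kg; yield = 86.57%

The working math runs at full float precision through every step; mid-chain values are shown, with 4-significant-figure rounding, in the printout; each reported value is rounded only once. All derived quantities (glass mass, ignition loss, the yield, the four compositions, totals) are recomputed from the batch weights on 250.0 kg of glass at full float precision as quoted within the question or the answer.
Per-oxide target masses for 250.0 kg melt:
  SiO2: 54.53% × 250.0 = 136.3 kg
  MgO: 34.11% × 250.0 = 85.28 kg
  ZrO2: 4.474% × 250.0 = 11.18 kg
  SrO: 6.881% × 250.0 = 17.20 kg
Balance tally, oxide-wise, applying the batch weights above, under the basis named above (summed amounts equal target values net of answer rounding effects):
  SiO2: 16.70·0.3295 + 207.2·0.6313 = 136.3 kg (target 136.3 kg)
  MgO: 40.42·0.4717 + 207.2·0.3195 = 85.27 kg (target 85.28 kg)
  ZrO2: 16.70·0.6696 = 11.18 kg (target 11.18 kg)
  SrO: 24.41·0.7046 = 17.20 kg (target 17.20 kg)
The glass-mass cross-check: batch Σ − ignition loss = 250.0 kg (targets for the oxides total 250.0 kg; basis as stated: 250.0 kg — differing by rounding only).
Adding the batch up: Σ batch = 288.7 kg; LOI loss = Σ batch·LOI = 38.77 kg; yield = glass ÷ total batch = 86.57%.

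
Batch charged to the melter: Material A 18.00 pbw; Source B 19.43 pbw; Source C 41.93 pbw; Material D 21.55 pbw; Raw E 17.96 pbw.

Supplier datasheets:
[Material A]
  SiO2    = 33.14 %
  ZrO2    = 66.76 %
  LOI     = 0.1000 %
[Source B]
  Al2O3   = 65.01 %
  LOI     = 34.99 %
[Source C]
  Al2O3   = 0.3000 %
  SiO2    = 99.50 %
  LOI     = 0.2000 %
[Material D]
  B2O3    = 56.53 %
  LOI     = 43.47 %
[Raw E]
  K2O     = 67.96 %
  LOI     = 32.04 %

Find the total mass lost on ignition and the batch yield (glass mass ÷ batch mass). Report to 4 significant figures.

The intermediate values are displayed, rounded to four significant digits, at each printed step — each numeric step keeps exact precision at every stage. Exactly one rounding is applied to every reported result — all derived quantities, which include the five compositions, glass mass, the yield, ignition loss, totals, are rebuilt in full precision, as they appear in the problem or the answer, using the weight values for 96.85 pbw of glass.
LOI of each material in turn:
  Material A: 18.00 × 0.001000 = 0.01800 pbw
  Source B: 19.43 × 0.3499 = 6.799 pbw
  Source C: 41.93 × 0.002000 = 0.08386 pbw
  Material D: 21.55 × 0.4347 = 9.368 pbw
  Raw E: 17.96 × 0.3204 = 5.754 pbw
Total LOI = 22.02 pbw
Glass = batch − LOI = 118.9 − 22.02 = 96.85 pbw

LOI loss = 22.02 pbw; glass = 96.85 pbw; yield = 81.47%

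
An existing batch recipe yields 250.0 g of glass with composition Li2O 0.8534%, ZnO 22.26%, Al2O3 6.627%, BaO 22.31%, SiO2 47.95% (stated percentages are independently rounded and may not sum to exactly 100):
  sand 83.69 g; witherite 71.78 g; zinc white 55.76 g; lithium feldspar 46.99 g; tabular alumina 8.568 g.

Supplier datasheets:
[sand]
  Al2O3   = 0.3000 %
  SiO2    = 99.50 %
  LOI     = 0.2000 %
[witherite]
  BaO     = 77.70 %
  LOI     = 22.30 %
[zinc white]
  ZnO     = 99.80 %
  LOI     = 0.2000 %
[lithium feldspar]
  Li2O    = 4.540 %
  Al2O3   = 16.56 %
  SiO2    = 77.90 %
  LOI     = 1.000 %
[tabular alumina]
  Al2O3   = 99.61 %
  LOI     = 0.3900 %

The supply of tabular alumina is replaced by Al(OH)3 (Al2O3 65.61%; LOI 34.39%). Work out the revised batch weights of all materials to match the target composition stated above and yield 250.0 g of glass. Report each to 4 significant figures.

Each numeric step holds full float precision end to end; rounding to four significant figures extends to each intermediate as printed; exactly one rounding goes into each reported number. All derived quantities are re-derived at full precision (the five compositions, yield, net glass mass, the totals, ignition loss) starting from the weights for 250.0 g of glass exactly as printed in the problem or answer text.
Target masses of each oxide per 250.0 g glass:
  Li2O: 0.8534% × 250.0 = 2.134 g
  ZnO: 22.26% × 250.0 = 55.65 g
  Al2O3: 6.627% × 250.0 = 16.57 g
  BaO: 22.31% × 250.0 = 55.78 g
  SiO2: 47.95% × 250.0 = 119.9 g
Checking each oxide sum given the weights on record, for the quoted basis mass (target by target, the sums agree inside rounding margins):
  Li2O: 46.99·0.04540 = 2.133 g (target 2.134 g)
  ZnO: 55.76·0.9980 = 55.65 g (target 55.65 g)
  Al2O3: 83.69·0.003000 + 46.99·0.1656 + 13.01·0.6561 = 16.57 g (target 16.57 g)
  BaO: 71.78·0.7770 = 55.77 g (target 55.78 g)
  SiO2: 83.69·0.9950 + 46.99·0.7790 = 119.9 g (target 119.9 g)
Glass-mass closure: batch Σ − ignition loss = 250.0 g (the Σ of target masses is 250.0 g; against the stated basis, 250.0 g — a pure rounding effect).
Total batch = Σ batch = 271.2 g; the LOI term Σ batch·LOI equals 21.23 g; as yield: glass ÷ batch → 92.17%.

Revised batch per 250.0 g glass:
  sand: 83.69 g
  witherite: 71.78 g
  zinc white: 55.76 g
  lithium feldspar: 46.99 g
  Al(OH)3: 13.01 g
Total batch = 271.2 g; LOI loss = 21.23 g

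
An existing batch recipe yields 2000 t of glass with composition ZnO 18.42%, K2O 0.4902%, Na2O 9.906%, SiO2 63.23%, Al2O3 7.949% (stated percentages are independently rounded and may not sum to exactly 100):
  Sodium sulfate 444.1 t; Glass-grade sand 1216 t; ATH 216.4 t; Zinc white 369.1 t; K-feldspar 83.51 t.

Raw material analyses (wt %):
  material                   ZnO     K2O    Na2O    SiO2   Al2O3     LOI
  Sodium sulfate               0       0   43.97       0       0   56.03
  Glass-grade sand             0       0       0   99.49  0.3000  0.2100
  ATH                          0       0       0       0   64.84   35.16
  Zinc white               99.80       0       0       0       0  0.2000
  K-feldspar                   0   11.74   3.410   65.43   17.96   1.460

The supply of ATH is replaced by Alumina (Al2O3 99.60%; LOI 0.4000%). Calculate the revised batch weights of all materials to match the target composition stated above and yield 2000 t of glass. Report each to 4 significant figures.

Revised batch per 2000 t glass:
  Sodium sulfate: 444.1 t
  Glass-grade sand: 1216 t
  Alumina: 140.9 t
  Zinc white: 369.1 t
  K-feldspar: 83.51 t
Total batch = 2254 t; LOI loss = 253.9 t

In-progress results are displayed, rounded to 4 significant figures, on the page — all arithmetic carries exact precision from start to finish. Every reported figure is rounded just once; all derived quantities are computed using the weight values at 2000 t of glass in full precision (the five compositions, LOI, yield, totals, glass mass), precisely as stated by the problem or answer text.
The oxide mass targets at 2000 t glass:
  ZnO: 18.42% × 2000 = 368.4 t
  K2O: 0.4902% × 2000 = 9.804 t
  Na2O: 9.906% × 2000 = 198.1 t
  SiO2: 63.23% × 2000 = 1265 t
  Al2O3: 7.949% × 2000 = 159.0 t
Checking each oxide sum with the batch weights as given, against the basis in use (sum by sum, the targets are met inside rounding margins):
  ZnO: 369.1·0.9980 = 368.4 t (target 368.4 t)
  K2O: 83.51·0.1174 = 9.804 t (target 9.804 t)
  Na2O: 444.1·0.4397 + 83.51·0.03410 = 198.1 t (target 198.1 t)
  SiO2: 1216·0.9949 + 83.51·0.6543 = 1264 t (target 1265 t)
  Al2O3: 1216·0.003000 + 140.9·0.9960 + 83.51·0.1796 = 159.0 t (target 159.0 t)
The glass-mass cross-check: total batch − LOI = 2000 t (summing oxide targets gives 2000 t; against the stated basis, 2000 t — deltas are rounding alone).
Batch grand total — Σ batch = 2254 t; loss to ignition Σ batch·LOI = 253.9 t; glass ÷ batch gives a yield of 88.73%.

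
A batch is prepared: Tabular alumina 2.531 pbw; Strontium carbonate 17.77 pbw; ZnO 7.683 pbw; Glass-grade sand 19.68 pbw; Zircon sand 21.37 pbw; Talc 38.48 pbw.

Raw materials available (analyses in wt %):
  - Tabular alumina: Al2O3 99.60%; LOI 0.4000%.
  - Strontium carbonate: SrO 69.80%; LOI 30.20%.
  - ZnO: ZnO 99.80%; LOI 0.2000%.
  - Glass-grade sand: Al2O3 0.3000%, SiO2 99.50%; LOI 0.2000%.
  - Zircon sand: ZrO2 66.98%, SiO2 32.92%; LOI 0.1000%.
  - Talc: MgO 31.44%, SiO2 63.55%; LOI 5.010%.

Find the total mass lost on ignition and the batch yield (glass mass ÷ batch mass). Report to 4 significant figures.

The intermediate values are printed, rounded to 4 significant figures, within the worked lines — all arithmetic runs at full precision at each step — exactly one rounding lands on each reported result; all derived quantities, which include the six compositions, the totals, glass mass, yield, LOI, are rebuilt at exact precision, as set out in the problem or answer text, from the weighed amounts at 100.1 pbw of glass.
Each material's LOI contribution:
  Tabular alumina: 2.531 × 0.004000 = 0.01012 pbw
  Strontium carbonate: 17.77 × 0.3020 = 5.367 pbw
  ZnO: 7.683 × 0.002000 = 0.01537 pbw
  Glass-grade sand: 19.68 × 0.002000 = 0.03936 pbw
  Zircon sand: 21.37 × 0.001000 = 0.02137 pbw
  Talc: 38.48 × 0.05010 = 1.928 pbw
Total LOI = 7.381 pbw
Glass = batch − LOI = 107.5 − 7.381 = 100.1 pbw

LOI loss = 7.381 pbw; glass = 100.1 pbw; yield = 93.14%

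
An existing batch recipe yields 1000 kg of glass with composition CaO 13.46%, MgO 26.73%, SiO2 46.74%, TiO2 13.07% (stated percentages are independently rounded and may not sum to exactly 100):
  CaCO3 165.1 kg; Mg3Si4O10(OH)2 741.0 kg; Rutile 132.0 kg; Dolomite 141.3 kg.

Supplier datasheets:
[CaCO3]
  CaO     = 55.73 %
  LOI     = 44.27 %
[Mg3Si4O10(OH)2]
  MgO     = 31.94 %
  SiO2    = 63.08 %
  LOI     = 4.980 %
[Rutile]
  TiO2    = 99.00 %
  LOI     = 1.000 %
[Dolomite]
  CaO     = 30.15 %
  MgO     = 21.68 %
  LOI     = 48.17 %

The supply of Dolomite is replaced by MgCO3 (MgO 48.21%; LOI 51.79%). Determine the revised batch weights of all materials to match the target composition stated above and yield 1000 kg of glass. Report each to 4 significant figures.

Each numeric step keeps full float precision through every step — values along the way appear (rounded to four significant digits) in the printout; exactly one rounding lands on each reported number — all derived quantities, including the four compositions, LOI, the yield, the totals, glass mass, are carried from the batch weights on 1000 kg of glass in exact precision, as set out in the question or the answer.
Target masses of each oxide per 1000 kg glass:
  CaO: 13.46% × 1000 = 134.6 kg
  MgO: 26.73% × 1000 = 267.3 kg
  SiO2: 46.74% × 1000 = 467.4 kg
  TiO2: 13.07% × 1000 = 130.7 kg
Balance tally, oxide-wise, working from each reported weight, under the basis named above (each sum matches its target mass once rounding is allowed for):
  CaO: 241.5·0.5573 = 134.6 kg (target 134.6 kg)
  MgO: 741.0·0.3194 + 63.55·0.4821 = 267.3 kg (target 267.3 kg)
  SiO2: 741.0·0.6308 = 467.4 kg (target 467.4 kg)
  TiO2: 132.0·0.9900 = 130.7 kg (target 130.7 kg)
The glass-mass cross-check: total batch − LOI = 1000 kg (the targets, summed, come to 1000 kg; with the basis standing at 1000 kg — differing by rounding only).
Batch total: Σ batch = 1178 kg; LOI removed, Σ of batch·LOI: 178.0 kg; yield = glass ÷ total batch = 84.89%.

Revised batch per 1000 kg glass:
  CaCO3: 241.5 kg
  Mg3Si4O10(OH)2: 741.0 kg
  Rutile: 132.0 kg
  MgCO3: 63.55 kg
Total batch = 1178 kg; LOI loss = 178.0 kg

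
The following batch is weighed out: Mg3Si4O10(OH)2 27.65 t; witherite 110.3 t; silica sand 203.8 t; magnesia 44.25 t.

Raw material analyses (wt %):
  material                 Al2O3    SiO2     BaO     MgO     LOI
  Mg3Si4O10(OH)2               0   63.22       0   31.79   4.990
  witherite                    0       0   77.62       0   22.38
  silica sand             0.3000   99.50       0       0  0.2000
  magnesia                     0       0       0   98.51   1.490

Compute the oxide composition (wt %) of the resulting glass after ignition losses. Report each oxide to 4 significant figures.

Glass mass = 358.9 t (batch 386.0 − LOI 27.13).
Composition: Al2O3 0.1704%, SiO2 61.38%, BaO 23.86%, MgO 14.60%

In-progress results are rounded to four significant figures wherever printed; all internal work keeps full precision at every stage; a single rounding finalizes each reported number. The derived quantities (totals, the four compositions, glass mass, yield, ignition loss) are carried at full precision starting from the weights at 358.9 t of glass, exactly as printed in the problem or the answer.
Oxide masses out of the charge:
  Al2O3: 203.8·0.003000 = 0.6114 t
  SiO2: 27.65·0.6322 + 203.8·0.9950 = 220.3 t
  BaO: 110.3·0.7762 = 85.61 t
  MgO: 27.65·0.3179 + 44.25·0.9851 = 52.38 t
LOI: 27.65·0.04990 + 110.3·0.2238 + 203.8·0.002000 + 44.25·0.01490 = 27.13 t
Net of LOI, the glass mass = 386.0 − 27.13 = 358.9 t (matching Σ of the oxides)
oxide / glass × 100 gives the wt %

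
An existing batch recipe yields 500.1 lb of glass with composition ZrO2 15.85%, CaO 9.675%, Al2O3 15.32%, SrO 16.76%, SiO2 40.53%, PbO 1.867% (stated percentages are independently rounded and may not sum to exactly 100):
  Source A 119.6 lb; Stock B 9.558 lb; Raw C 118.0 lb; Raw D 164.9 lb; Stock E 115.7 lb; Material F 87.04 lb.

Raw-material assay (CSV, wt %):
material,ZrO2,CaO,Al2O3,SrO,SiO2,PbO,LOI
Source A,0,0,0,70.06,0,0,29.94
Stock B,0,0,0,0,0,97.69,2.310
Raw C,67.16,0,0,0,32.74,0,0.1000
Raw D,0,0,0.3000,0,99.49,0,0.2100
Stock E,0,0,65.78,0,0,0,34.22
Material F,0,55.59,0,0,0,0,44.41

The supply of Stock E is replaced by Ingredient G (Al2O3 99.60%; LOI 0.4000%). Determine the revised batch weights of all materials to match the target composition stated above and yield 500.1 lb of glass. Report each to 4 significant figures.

Revised batch per 500.1 lb glass:
  Source A: 119.6 lb
  Stock B: 9.558 lb
  Raw C: 118.0 lb
  Raw D: 164.9 lb
  Ingredient G: 76.43 lb
  Material F: 87.04 lb
Total batch = 575.5 lb; LOI loss = 75.45 lb

Every computation keeps full float precision at every stage; values along the way are displayed, rounded to 4 significant figures, as written — a single rounding yields each reported value — all derived quantities, which include the six compositions, the totals, net glass mass, ignition loss, yield, are carried at full precision, as they appear in question or answer, using the weight values for 500.1 lb of glass.
Target oxide masses per 500.1 lb glass:
  ZrO2: 15.85% × 500.1 = 79.27 lb
  CaO: 9.675% × 500.1 = 48.38 lb
  Al2O3: 15.32% × 500.1 = 76.62 lb
  SrO: 16.76% × 500.1 = 83.82 lb
  SiO2: 40.53% × 500.1 = 202.7 lb
  PbO: 1.867% × 500.1 = 9.337 lb
A balance pass over the oxides, from the weights as reported, on the stated basis (target by target, the sums agree modulo rounding of the values):
  ZrO2: 118.0·0.6716 = 79.25 lb (target 79.27 lb)
  CaO: 87.04·0.5559 = 48.39 lb (target 48.38 lb)
  Al2O3: 164.9·0.003000 + 76.43·0.9960 = 76.62 lb (target 76.62 lb)
  SrO: 119.6·0.7006 = 83.79 lb (target 83.82 lb)
  SiO2: 118.0·0.3274 + 164.9·0.9949 = 202.7 lb (target 202.7 lb)
  PbO: 9.558·0.9769 = 9.337 lb (target 9.337 lb)
Glass-mass closure: total batch − LOI = 500.1 lb (per-oxide target masses sum to 500.1 lb; with the basis standing at 500.1 lb — a pure rounding effect).
Summing the batch: Σ batch = 575.5 lb; loss to ignition Σ batch·LOI = 75.45 lb; the yield ratio, glass ÷ batch: 86.89%.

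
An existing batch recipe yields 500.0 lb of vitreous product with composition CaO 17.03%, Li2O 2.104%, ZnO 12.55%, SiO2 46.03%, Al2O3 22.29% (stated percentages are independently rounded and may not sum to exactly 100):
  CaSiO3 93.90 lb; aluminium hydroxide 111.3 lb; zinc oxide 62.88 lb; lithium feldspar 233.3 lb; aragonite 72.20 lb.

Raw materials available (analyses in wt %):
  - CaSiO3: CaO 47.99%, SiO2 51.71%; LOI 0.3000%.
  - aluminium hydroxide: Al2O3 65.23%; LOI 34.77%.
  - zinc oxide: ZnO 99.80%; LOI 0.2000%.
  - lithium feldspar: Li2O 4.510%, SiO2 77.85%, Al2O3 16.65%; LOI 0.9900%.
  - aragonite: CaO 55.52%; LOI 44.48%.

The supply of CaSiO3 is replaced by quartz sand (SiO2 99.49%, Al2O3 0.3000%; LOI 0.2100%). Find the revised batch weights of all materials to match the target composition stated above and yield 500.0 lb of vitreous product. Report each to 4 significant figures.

Values along the way are printed rounded to four significant digits. The working math holds exact precision all the way through — a single rounding finalizes each reported result; the derived quantities are computed using the weight values for 500.0 lb of glass at full float precision (ignition loss, totals, net glass mass, yield, the five compositions), exactly as printed in question or answer.
Target oxide masses per 500.0 lb vitreous product:
  CaO: 17.03% × 500.0 = 85.15 lb
  Li2O: 2.104% × 500.0 = 10.52 lb
  ZnO: 12.55% × 500.0 = 62.75 lb
  SiO2: 46.03% × 500.0 = 230.2 lb
  Al2O3: 22.29% × 500.0 = 111.4 lb
Checking each oxide sum given the weights on record, for the quoted basis mass (every target is met by its sum given rounding of the digits):
  CaO: 153.4·0.5552 = 85.17 lb (target 85.15 lb)
  Li2O: 233.3·0.04510 = 10.52 lb (target 10.52 lb)
  ZnO: 62.88·0.9980 = 62.75 lb (target 62.75 lb)
  SiO2: 48.81·0.9949 + 233.3·0.7785 = 230.2 lb (target 230.2 lb)
  Al2O3: 48.81·0.003000 + 111.1·0.6523 + 233.3·0.1665 = 111.5 lb (target 111.4 lb)
Glass-mass sanity pass: batch Σ − ignition loss = 500.1 lb (targets for the oxides total 500.0 lb; stated basis 500.0 lb — any gap is answer rounding).
Adding the batch up: Σ batch = 609.5 lb; loss to ignition Σ batch·LOI = 109.4 lb; glass ÷ batch gives a yield of 82.05%.

Revised batch per 500.0 lb vitreous product:
  quartz sand: 48.81 lb
  aluminium hydroxide: 111.1 lb
  zinc oxide: 62.88 lb
  lithium feldspar: 233.3 lb
  aragonite: 153.4 lb
Total batch = 609.5 lb; LOI loss = 109.4 lb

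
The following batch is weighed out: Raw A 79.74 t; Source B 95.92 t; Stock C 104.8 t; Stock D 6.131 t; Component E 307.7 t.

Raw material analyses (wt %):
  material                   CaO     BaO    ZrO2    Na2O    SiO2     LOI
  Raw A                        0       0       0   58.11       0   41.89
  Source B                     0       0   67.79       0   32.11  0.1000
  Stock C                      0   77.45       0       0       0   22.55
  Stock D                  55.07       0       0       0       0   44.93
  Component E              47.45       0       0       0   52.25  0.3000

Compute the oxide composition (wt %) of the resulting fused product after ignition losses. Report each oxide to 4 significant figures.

Glass mass = 533.5 t (batch 594.3 − LOI 60.81).
Composition: CaO 28.00%, BaO 15.21%, ZrO2 12.19%, Na2O 8.686%, SiO2 35.91%

Every computation carries full precision at every stage. Mid-chain values appear rounded to 4 significant figures between the steps. Exactly one rounding goes into each reported result; derived quantities, including five oxide percentages, the yield, totals, LOI, glass mass, are rebuilt using the weight values for 533.5 t of glass at exact precision, as quoted within problem or answer.
Delivered oxide masses:
  CaO: 6.131·0.5507 + 307.7·0.4745 = 149.4 t
  BaO: 104.8·0.7745 = 81.17 t
  ZrO2: 95.92·0.6779 = 65.02 t
  Na2O: 79.74·0.5811 = 46.34 t
  SiO2: 95.92·0.3211 + 307.7·0.5225 = 191.6 t
LOI: 79.74·0.4189 + 95.92·0.001000 + 104.8·0.2255 + 6.131·0.4493 + 307.7·0.003000 = 60.81 t
Glass mass = batch − LOI = 594.3 − 60.81 = 533.5 t (= the summed oxide contributions)
each wt % is 100 × oxide ÷ glass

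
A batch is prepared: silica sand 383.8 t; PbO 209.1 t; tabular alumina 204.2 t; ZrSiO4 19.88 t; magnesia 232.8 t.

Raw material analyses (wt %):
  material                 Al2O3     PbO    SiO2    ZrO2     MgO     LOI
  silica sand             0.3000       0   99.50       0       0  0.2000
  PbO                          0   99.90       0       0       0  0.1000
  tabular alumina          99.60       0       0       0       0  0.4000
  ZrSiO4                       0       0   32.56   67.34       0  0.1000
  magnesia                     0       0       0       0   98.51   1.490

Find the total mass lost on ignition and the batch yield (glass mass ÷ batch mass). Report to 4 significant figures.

LOI loss = 5.282 t; glass = 1044 t; yield = 99.50%

In-progress results are shown rounded to four significant digits as written. Full precision is carried at every stage; every reported value is rounded a single time; all derived quantities, which include totals, ignition loss, net glass mass, the yield, the five compositions, are re-derived at full float precision, as set out in problem or answer, from the weighed amounts per 1044 t of glass.
Loss on ignition, line by line:
  silica sand: 383.8 × 0.002000 = 0.7676 t
  PbO: 209.1 × 0.001000 = 0.2091 t
  tabular alumina: 204.2 × 0.004000 = 0.8168 t
  ZrSiO4: 19.88 × 0.001000 = 0.01988 t
  magnesia: 232.8 × 0.01490 = 3.469 t
Total LOI = 5.282 t
Glass = batch − LOI = 1050 − 5.282 = 1044 t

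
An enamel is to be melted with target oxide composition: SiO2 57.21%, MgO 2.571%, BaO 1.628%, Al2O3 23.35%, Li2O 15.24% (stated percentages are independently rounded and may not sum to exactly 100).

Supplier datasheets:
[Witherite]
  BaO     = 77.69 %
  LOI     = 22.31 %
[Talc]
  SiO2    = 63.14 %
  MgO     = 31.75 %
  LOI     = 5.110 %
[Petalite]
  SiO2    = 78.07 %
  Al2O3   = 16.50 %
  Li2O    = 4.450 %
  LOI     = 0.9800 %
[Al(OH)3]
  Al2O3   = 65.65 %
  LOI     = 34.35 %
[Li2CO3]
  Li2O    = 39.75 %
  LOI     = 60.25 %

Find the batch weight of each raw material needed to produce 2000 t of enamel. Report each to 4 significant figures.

The whole derivation keeps full precision at all times. In-progress results are printed rounded to 4 significant digits alongside each step; exactly one rounding is applied to every reported value; the derived quantities (LOI, the totals, five oxide percentages, glass mass, yield) are recomputed starting from the weights per 2000 t of glass in full precision, precisely as stated by either problem or answer.
Oxide-by-oxide targets in 2000 t enamel:
  SiO2: 57.21% × 2000 = 1144 t
  MgO: 2.571% × 2000 = 51.42 t
  BaO: 1.628% × 2000 = 32.56 t
  Al2O3: 23.35% × 2000 = 467.0 t
  Li2O: 15.24% × 2000 = 304.8 t
Mass-balance tally per oxide given the weights on record, at the basis given (each sum matches its target mass once rounding is allowed for):
  SiO2: 162.0·0.6314 + 1335·0.7807 = 1145 t (target 1144 t)
  MgO: 162.0·0.3175 = 51.44 t (target 51.42 t)
  BaO: 41.91·0.7769 = 32.56 t (target 32.56 t)
  Al2O3: 1335·0.1650 + 375.9·0.6565 = 467.1 t (target 467.0 t)
  Li2O: 1335·0.04450 + 617.4·0.3975 = 304.8 t (target 304.8 t)
Auditing the glass mass value: total batch − LOI = 2000 t (targets for the oxides total 2000 t; basis as stated: 2000 t — differing by rounding only).
Adding the batch up: Σ batch = 2532 t; ignition loss, Σ(batch × LOI) = 531.8 t; as yield: glass ÷ batch → 79.00%.

Batch per 2000 t enamel:
  Witherite: 41.91 t
  Talc: 162.0 t
  Petalite: 1335 t
  Al(OH)3: 375.9 t
  Li2CO3: 617.4 t
Total batch = 2532 t; LOI loss = 531.8 t; yield = 79.00%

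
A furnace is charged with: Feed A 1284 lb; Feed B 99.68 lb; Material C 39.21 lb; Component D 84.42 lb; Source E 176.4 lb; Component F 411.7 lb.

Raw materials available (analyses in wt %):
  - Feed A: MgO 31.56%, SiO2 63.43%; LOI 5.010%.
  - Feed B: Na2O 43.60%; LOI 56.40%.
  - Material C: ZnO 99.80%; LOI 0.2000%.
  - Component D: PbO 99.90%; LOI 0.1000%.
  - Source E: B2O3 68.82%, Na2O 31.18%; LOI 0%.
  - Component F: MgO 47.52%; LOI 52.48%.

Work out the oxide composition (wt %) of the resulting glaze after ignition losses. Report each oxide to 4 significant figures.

Glass mass = 1759 lb (batch 2095 − LOI 336.8).
Composition: MgO 34.17%, PbO 4.796%, B2O3 6.903%, SiO2 46.31%, ZnO 2.225%, Na2O 5.599%

Intermediates are displayed rounded to 4 significant digits within the worked lines. The whole derivation keeps exact precision in all steps; each reported number is rounded just once; the derived quantities are carried at exact precision (LOI, six oxide percentages, the yield, net glass mass, the totals) from the weighed amounts for 1759 lb of glass as written in the problem or the answer.
Mass of each oxide from the mix:
  MgO: 1284·0.3156 + 411.7·0.4752 = 600.9 lb
  PbO: 84.42·0.9990 = 84.34 lb
  B2O3: 176.4·0.6882 = 121.4 lb
  SiO2: 1284·0.6343 = 814.4 lb
  ZnO: 39.21·0.9980 = 39.13 lb
  Na2O: 99.68·0.4360 + 176.4·0.3118 = 98.46 lb
LOI: 1284·0.05010 + 99.68·0.5640 + 39.21·0.002000 + 84.42·0.001000 + 411.7·0.5248 = 336.8 lb
Glass = total batch minus LOI = 2095 − 336.8 = 1759 lb (matching Σ of the oxides)
each oxide over glass, ×100, is wt %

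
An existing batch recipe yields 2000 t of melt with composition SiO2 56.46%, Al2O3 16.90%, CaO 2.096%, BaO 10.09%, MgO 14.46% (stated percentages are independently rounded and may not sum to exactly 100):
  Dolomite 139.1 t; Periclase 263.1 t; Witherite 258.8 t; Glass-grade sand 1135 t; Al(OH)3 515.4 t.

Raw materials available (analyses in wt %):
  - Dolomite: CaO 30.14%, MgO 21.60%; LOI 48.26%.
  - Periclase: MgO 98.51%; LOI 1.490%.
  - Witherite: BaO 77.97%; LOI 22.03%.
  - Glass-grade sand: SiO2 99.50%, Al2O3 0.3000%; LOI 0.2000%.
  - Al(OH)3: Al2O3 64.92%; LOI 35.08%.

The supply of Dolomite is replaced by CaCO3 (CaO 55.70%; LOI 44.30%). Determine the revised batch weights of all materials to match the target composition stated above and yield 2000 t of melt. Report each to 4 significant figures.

All arithmetic runs at full float precision through the solve. Values along the way are displayed rounded to 4 significant figures at each printed step; every reported number takes just one rounding. The derived quantities, which include the yield, the five compositions, LOI, the totals, net glass mass, are recomputed at exact precision, exactly as printed in either problem or answer, using the weight values at 2000 t of glass.
Oxide mass targets, per 2000 t melt:
  SiO2: 56.46% × 2000 = 1129 t
  Al2O3: 16.90% × 2000 = 338.0 t
  CaO: 2.096% × 2000 = 41.92 t
  BaO: 10.09% × 2000 = 201.8 t
  MgO: 14.46% × 2000 = 289.2 t
A balance pass over the oxides, applying the batch weights above, versus the basis set out (delivered sums recover each target once rounding is allowed for):
  SiO2: 1135·0.9950 = 1129 t (target 1129 t)
  Al2O3: 1135·0.003000 + 515.4·0.6492 = 338.0 t (target 338.0 t)
  CaO: 75.26·0.5570 = 41.92 t (target 41.92 t)
  BaO: 258.8·0.7797 = 201.8 t (target 201.8 t)
  MgO: 293.6·0.9851 = 289.2 t (target 289.2 t)
Mass balance on the glass: Σ batch − LOI loss = 2000 t (the targets, summed, come to 2000 t; stated basis 2000 t — rounding explains the deltas).
Whole-batch sum: Σ batch = 2278 t; LOI removed, Σ of batch·LOI: 277.8 t; glass ÷ batch gives a yield of 87.81%.

Revised batch per 2000 t melt:
  CaCO3: 75.26 t
  Periclase: 293.6 t
  Witherite: 258.8 t
  Glass-grade sand: 1135 t
  Al(OH)3: 515.4 t
Total batch = 2278 t; LOI loss = 277.8 t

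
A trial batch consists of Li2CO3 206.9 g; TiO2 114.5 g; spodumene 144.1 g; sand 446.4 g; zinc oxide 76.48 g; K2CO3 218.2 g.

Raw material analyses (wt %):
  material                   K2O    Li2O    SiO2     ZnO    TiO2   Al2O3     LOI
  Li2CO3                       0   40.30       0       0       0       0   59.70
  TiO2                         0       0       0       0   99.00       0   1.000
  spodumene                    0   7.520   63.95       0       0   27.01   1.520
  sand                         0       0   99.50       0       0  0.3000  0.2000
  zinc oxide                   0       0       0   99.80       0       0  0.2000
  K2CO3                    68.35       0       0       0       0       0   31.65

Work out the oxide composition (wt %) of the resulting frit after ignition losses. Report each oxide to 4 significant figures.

Every computation carries exact precision in all steps. Intermediates are printed (rounded to 4 significant figures) at each printed step; a single rounding completes each reported result. The derived quantities (totals, six oxide percentages, the yield, LOI, glass mass) are recomputed using the weight values at 1010 g of glass at full float precision, exactly as shown in question or answer.
Delivered oxide masses:
  K2O: 218.2·0.6835 = 149.1 g
  Li2O: 206.9·0.4030 + 144.1·0.07520 = 94.22 g
  SiO2: 144.1·0.6395 + 446.4·0.9950 = 536.3 g
  ZnO: 76.48·0.9980 = 76.33 g
  TiO2: 114.5·0.9900 = 113.4 g
  Al2O3: 144.1·0.2701 + 446.4·0.003000 = 40.26 g
LOI: 206.9·0.5970 + 114.5·0.01000 + 144.1·0.01520 + 446.4·0.002000 + 76.48·0.002000 + 218.2·0.3165 = 197.0 g
Glass = total batch minus LOI = 1207 − 197.0 = 1010 g (the oxide masses sum to this)
wt %: oxide over glass, times 100

Glass mass = 1010 g (batch 1207 − LOI 197.0).
Composition: K2O 14.77%, Li2O 9.332%, SiO2 53.12%, ZnO 7.560%, TiO2 11.23%, Al2O3 3.988%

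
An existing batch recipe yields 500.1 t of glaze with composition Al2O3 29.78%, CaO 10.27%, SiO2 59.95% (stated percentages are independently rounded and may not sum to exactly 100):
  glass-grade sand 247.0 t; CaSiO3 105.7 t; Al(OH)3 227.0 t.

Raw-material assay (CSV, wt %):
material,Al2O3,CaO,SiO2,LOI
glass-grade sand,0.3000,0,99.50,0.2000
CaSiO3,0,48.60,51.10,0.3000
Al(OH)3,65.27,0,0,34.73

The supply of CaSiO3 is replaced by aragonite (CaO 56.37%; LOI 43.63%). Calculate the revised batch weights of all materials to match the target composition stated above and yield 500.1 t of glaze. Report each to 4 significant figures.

Every computation runs at full float precision through the solve — in-progress results appear (rounded to four significant figures) in the working; every reported figure is rounded once only — all derived quantities are rebuilt from the weighed amounts at 500.1 t of glass at full precision (the totals, LOI, net glass mass, three oxide percentages, yield) exactly as printed in problem or answer.
Target oxide masses per 500.1 t glaze:
  Al2O3: 29.78% × 500.1 = 148.9 t
  CaO: 10.27% × 500.1 = 51.36 t
  SiO2: 59.95% × 500.1 = 299.8 t
Balance tally, oxide-wise, using the reported weights, relative to the basis at hand (each sum matches its target mass exact up to rounding of places):
  Al2O3: 301.3·0.003000 + 226.8·0.6527 = 148.9 t (target 148.9 t)
  CaO: 91.11·0.5637 = 51.36 t (target 51.36 t)
  SiO2: 301.3·0.9950 = 299.8 t (target 299.8 t)
Auditing the glass mass value: net batch after ignition = 500.1 t (the Σ of target masses is 500.1 t; stated basis 500.1 t — a pure rounding effect).
Whole-batch sum: Σ batch = 619.2 t; Σ batch·LOI gives LOI loss = 119.1 t; as yield: glass ÷ batch → 80.76%.

Revised batch per 500.1 t glaze:
  glass-grade sand: 301.3 t
  aragonite: 91.11 t
  Al(OH)3: 226.8 t
Total batch = 619.2 t; LOI loss = 119.1 t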